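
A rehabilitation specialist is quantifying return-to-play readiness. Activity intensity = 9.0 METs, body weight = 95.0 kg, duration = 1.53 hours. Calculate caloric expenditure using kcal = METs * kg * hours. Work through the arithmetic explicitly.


kcal = 9.0 * 95.0 * 1.53
= 855.0 * 1.53
= 1308.15 kcal

1308.15 kcal


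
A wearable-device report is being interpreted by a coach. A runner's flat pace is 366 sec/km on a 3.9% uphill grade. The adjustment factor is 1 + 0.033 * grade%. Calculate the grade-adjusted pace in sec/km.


Factor = 1 + 0.033 * 3.9 = 1.1287
Adjusted pace = 366 * 1.1287
= 413.1 sec/km

413.1 s/km


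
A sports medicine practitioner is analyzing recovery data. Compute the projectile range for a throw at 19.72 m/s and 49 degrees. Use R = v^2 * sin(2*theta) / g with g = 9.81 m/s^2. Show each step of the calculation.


Two times the angle = 98 degrees
sin(98) = 0.990268
R = 388.8784 * 0.990268 / 9.81 = 39.255 m

39.255 m


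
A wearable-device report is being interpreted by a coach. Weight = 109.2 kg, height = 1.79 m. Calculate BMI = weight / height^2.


height^2 = 1.79^2 = 3.2041
BMI = 109.2 / 3.2041 = 34.08 kg/m^2

34.08 kg/m^2


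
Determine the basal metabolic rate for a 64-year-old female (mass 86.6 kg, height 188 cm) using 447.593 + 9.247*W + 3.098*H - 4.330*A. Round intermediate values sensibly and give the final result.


BMR = 447.593 + 9.247*86.6 + 3.098*188 - 4.330*64
= 1553.69 kcal/day

1553.69 kcal/day


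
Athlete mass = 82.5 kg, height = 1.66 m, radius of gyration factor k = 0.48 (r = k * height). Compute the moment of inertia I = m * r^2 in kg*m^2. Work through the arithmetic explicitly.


r = k * height = 0.48 * 1.66 = 0.7968 m
r^2 = 0.7968^2 = 0.63489
I = 82.5 * 0.63489 = 52.378 kg*m^2

52.378 kg*m^2


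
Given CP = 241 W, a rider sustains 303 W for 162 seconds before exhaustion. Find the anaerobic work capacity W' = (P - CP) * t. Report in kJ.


Excess power = 303 - 241 = 62 W
Work above CP = 62 * 162 = 10044 J
W' = 10.044 kJ

10.044 kJ


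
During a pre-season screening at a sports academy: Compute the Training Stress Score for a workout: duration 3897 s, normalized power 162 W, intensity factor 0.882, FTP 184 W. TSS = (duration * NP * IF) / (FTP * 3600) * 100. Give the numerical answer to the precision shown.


Product = 3897 * 162 * 0.882 = 556818.948
Base = 184 * 3600 = 662400
TSS = 556818.948 / 662400 * 100 = 84.06

84.06 TSS


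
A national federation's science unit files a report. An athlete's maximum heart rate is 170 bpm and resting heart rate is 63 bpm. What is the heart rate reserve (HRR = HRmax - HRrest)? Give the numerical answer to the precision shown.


HRR = HRmax - HRrest
= 170 - 63
= 107 bpm

107 bpm


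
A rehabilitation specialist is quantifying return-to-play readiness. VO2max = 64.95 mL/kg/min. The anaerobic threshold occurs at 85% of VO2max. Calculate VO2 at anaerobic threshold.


AT fraction = 85 / 100 = 0.85
AT VO2 = 64.95 * 0.85
= 55.21 mL/kg/min

55.21 mL/kg/min


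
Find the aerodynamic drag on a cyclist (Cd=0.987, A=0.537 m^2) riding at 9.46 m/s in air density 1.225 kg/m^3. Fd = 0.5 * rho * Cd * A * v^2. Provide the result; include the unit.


Fd = 0.5 * 1.225 * 0.987 * 0.537 * 9.46^2
= 0.5 * 1.225 * 0.987 * 0.537 * 89.4916
= 29.052 N

29.052 N


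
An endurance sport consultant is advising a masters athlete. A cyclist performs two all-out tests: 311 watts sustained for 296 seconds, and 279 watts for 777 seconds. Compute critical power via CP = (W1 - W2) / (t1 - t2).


W1 = P1 * t1 = 311 * 296 = 92056 J
W2 = P2 * t2 = 279 * 777 = 216783 J
CP = (92056 - 216783) / (296 - 777)
= 259.31 W

259.31 W


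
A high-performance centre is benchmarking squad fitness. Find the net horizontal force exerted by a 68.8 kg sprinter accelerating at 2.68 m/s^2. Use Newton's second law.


Newton's second law: F = m * a
F = 68.8 * 2.68 = 184.38 N

184.38 N


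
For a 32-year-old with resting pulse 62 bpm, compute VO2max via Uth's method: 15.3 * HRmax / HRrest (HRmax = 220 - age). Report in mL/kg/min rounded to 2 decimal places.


Step 1: HRmax = 220 - 32 = 188 bpm
Step 2: Ratio = 188 / 62 = 3.0323
Step 3: VO2max = 15.3 * 3.0323 = 46.39 mL/kg/min

46.39 mL/kg/min


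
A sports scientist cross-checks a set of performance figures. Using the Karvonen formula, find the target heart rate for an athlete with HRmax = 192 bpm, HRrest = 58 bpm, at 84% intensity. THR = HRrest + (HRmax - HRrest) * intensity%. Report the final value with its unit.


HRR = 192 - 58 = 134
THR = 58 + 134 * 0.84
= 58 + 112.56
= 170.56 bpm

170.56 bpm


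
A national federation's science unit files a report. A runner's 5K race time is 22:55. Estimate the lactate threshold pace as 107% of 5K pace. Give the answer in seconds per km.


Total race time = 22*60 + 55 = 1375 seconds
5K pace = 1375 / 5 = 275.0 sec/km
LT pace = 275.0 * 1.07 = 294.25 sec/km

294.25 s/km


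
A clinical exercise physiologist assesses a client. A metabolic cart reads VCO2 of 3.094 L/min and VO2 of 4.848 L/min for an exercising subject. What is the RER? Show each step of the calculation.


RER = VCO2 / VO2 = 3.094 / 4.848 = 0.6382

0.6382


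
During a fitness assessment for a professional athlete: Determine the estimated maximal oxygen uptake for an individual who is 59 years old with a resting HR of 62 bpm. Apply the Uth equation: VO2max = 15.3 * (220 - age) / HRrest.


HRmax = 220 - 59 = 161
VO2max = 15.3 * (161 / 62)
= 15.3 * 2.5968
= 39.73 mL/kg/min

39.73 mL/kg/min


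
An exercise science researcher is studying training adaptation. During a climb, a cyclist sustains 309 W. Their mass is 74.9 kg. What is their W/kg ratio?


Power-to-weight = 309 W / 74.9 kg
= 4.126 W/kg

4.126 W/kg


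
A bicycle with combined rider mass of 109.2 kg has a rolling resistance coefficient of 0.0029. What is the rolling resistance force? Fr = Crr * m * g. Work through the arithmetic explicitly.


Fr = 0.0029 * 109.2 * 9.81
= 0.31668 * 9.81
= 3.107 N

3.107 N


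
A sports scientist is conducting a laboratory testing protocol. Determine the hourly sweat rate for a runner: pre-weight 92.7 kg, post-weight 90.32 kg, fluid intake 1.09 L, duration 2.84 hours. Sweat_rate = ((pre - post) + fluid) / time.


Mass lost = 92.7 - 90.32 = 2.38 kg
Add fluid consumed: 2.38 + 1.09 = 3.47 L total sweat
Sweat rate = 3.47 / 2.84 = 1.222 L/h

1.222 L/h


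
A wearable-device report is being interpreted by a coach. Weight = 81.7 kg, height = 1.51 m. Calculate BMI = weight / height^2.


height^2 = 1.51^2 = 2.2801
BMI = 81.7 / 2.2801 = 35.83 kg/m^2

35.83 kg/m^2


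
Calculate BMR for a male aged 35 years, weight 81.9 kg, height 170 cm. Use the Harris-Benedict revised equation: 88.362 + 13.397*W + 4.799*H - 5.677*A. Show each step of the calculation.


Substituting values:
W term = 13.397 * 81.9 = 1097.2143
H term = 4.799 * 170 = 815.83
A term = 5.677 * 35 = 198.695
BMR = 1802.71 kcal/day

1802.71 kcal/day


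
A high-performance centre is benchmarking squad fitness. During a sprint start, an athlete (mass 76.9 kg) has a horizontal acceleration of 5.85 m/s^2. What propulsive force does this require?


Propulsive force = mass * acceleration
= 76.9 kg * 5.85 m/s^2
= 449.87 N

449.87 N


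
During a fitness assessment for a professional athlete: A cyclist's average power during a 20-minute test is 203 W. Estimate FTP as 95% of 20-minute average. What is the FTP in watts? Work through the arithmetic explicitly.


FTP = 20-min power * 0.95
= 203 * 0.95
= 192.85 W

192.85 W


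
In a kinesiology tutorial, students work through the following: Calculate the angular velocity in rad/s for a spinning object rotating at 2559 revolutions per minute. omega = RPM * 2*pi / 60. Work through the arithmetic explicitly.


omega = RPM * 2*pi / 60
= 2559 * 6.28318531 / 60
= 267.978 rad/s

267.978 rad/s


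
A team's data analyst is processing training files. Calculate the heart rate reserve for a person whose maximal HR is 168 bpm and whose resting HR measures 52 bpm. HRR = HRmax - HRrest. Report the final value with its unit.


HRmax = 168 bpm
HRrest = 52 bpm
HRR = 168 - 52 = 116 bpm

116 bpm


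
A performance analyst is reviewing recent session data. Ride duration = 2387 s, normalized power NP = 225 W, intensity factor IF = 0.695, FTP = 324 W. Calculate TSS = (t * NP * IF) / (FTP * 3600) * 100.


Numerator = 2387 * 225 * 0.695 = 373267.125
Denominator = 324 * 3600 = 1166400
TSS = 373267.125 / 1166400 * 100
= 32.0

32.0 TSS


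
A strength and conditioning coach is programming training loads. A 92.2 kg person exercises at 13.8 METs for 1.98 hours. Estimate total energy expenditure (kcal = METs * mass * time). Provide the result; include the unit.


Energy = METs * mass(kg) * time(h)
= 13.8 * 92.2 * 1.98
= 2519.27 kcal

2519.27 kcal


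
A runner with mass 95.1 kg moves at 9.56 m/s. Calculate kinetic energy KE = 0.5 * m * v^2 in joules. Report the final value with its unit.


v^2 = 9.56^2 = 91.3936
KE = 0.5 * 95.1 * 91.3936
= 4345.77 J

4345.77 J


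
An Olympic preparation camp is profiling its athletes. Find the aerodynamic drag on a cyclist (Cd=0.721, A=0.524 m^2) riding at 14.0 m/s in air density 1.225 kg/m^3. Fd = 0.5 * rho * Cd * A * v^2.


Fd = 0.5 * 1.225 * 0.721 * 0.524 * 14.0^2
= 0.5 * 1.225 * 0.721 * 0.524 * 196.0
= 45.355 N

45.355 N


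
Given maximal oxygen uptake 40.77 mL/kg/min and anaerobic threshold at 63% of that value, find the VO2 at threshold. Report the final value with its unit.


Percentage as decimal = 0.63
VO2 at AT = 40.77 * 0.63 = 25.69 mL/kg/min

25.69 mL/kg/min


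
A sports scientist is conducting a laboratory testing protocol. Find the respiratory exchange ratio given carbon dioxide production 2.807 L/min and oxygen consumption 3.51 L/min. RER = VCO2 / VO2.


VCO2 = 2.807 L/min
VO2 = 3.51 L/min
RER = 2.807 / 3.51 = 0.7997

0.7997


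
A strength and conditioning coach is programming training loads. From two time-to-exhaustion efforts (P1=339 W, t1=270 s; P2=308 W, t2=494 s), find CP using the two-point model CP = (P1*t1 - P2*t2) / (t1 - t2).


Work in trial 1 = 91530 J
Work in trial 2 = 152152 J
Delta work = -60622 J
Delta time = -224 s
CP = -60622 / -224 = 270.63 W

270.63 W


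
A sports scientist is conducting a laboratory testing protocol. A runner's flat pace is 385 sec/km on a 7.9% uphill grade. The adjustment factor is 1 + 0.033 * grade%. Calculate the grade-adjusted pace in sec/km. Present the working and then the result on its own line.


Factor = 1 + 0.033 * 7.9 = 1.2607
Adjusted pace = 385 * 1.2607
= 485.37 sec/km

485.37 s/km


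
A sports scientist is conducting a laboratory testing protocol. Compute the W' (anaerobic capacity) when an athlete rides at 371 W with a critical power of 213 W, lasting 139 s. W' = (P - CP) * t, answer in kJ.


Above-CP power = 158 W
Duration = 139 s
W' = 158 * 139 = 21962 J
Convert: 21962 / 1000 = 21.962 kJ

21.962 kJ


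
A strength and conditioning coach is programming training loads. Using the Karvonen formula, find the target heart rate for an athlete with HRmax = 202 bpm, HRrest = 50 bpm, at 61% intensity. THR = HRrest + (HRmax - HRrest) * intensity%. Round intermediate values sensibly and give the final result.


HRR = 202 - 50 = 152
THR = 50 + 152 * 0.61
= 50 + 92.72
= 142.72 bpm

142.72 bpm


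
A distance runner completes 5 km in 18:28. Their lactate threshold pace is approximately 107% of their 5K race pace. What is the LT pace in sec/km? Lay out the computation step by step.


Convert to seconds: 18 min 28 s = 1108 s
Pace per km = 1108 / 5 = 221.6 s/km
LT pace = 221.6 * 1.07 = 237.11 s/km

237.11 s/km


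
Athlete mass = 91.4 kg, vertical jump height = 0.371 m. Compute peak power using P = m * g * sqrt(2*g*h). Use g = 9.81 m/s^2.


sqrt(2 * 9.81 * 0.371) = sqrt(7.27902) = 2.697966 m/s
P = 91.4 * 9.81 * 2.697966
= 2419.09 W

2419.09 W


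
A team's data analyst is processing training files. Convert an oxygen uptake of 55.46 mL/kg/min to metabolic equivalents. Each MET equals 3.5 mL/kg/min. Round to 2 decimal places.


One MET = 3.5 mL/kg/min
Number of METs = 55.46 / 3.5
= 15.85 METs

15.85 METs


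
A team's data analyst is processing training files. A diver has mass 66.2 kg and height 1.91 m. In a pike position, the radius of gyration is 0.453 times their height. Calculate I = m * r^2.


r = 0.453 * 1.91 = 0.86523 m
I = m * r^2 = 66.2 * 0.748623 = 49.559 kg*m^2

49.559 kg*m^2


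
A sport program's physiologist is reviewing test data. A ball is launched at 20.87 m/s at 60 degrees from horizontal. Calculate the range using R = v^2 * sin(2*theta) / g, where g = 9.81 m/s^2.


sin(2 * 60) = sin(120) = 0.866025
v^2 = 20.87^2 = 435.5569
R = 435.5569 * 0.866025 / 9.81
= 38.451 m

38.451 m


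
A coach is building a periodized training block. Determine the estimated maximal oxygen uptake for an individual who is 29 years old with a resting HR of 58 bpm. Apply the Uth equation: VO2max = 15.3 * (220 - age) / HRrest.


HRmax = 220 - 29 = 191
VO2max = 15.3 * (191 / 58)
= 15.3 * 3.2931
= 50.38 mL/kg/min

50.38 mL/kg/min


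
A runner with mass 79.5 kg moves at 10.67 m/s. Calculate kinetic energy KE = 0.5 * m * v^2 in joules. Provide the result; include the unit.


v^2 = 10.67^2 = 113.8489
KE = 0.5 * 79.5 * 113.8489
= 4525.49 J

4525.49 J


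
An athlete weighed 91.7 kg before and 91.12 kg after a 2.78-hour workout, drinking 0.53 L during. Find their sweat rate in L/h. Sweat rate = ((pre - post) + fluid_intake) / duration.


Body mass change = 0.58 kg
Total sweat loss = 0.58 + 0.53 = 1.11 L
Rate = 1.11 / 2.78 = 0.399 L/h

0.399 L/h


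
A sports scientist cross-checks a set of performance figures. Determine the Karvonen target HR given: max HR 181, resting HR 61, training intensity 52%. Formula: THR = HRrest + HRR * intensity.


HRR = HRmax - HRrest = 181 - 61 = 120
THR = 61 + 120 * 0.52
= 123.4 bpm

123.4 bpm


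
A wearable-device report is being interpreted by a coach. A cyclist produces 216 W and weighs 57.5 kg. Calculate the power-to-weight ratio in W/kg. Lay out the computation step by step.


P/W = power / mass
= 216 / 57.5
= 3.757 W/kg

3.757 W/kg


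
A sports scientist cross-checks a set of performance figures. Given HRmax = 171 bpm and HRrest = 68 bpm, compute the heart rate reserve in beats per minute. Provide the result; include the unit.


Heart rate reserve = maximum HR minus resting HR
HRR = 171 - 68 = 103 bpm

103 bpm


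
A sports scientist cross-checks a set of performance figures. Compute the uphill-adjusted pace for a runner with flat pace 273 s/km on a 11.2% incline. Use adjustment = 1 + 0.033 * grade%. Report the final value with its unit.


Adjustment factor = 1 + 0.033 * 11.2 = 1.3696
Grade-adjusted pace = 273 * 1.3696 = 373.9 s/km

373.9 s/km


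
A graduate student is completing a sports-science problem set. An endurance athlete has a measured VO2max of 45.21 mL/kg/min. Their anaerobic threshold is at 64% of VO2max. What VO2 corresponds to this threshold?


Anaerobic threshold VO2 = VO2max * 64%
= 45.21 * 0.64
= 28.93 mL/kg/min

28.93 mL/kg/min


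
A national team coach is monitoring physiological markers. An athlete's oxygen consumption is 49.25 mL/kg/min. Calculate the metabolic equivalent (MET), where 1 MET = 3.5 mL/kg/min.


MET = VO2 / 3.5
= 49.25 / 3.5
= 14.07 METs

14.07 METs


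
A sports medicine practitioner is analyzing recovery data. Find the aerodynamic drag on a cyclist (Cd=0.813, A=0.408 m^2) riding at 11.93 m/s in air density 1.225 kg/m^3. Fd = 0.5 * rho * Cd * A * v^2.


Fd = 0.5 * 1.225 * 0.813 * 0.408 * 11.93^2
= 0.5 * 1.225 * 0.813 * 0.408 * 142.3249
= 28.916 N

28.916 N


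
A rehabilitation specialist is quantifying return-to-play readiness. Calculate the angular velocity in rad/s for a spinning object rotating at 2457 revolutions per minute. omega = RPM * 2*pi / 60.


omega = RPM * 2*pi / 60
= 2457 * 6.28318531 / 60
= 257.296 rad/s

257.296 rad/s


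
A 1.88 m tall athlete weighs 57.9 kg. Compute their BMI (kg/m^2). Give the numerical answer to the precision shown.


height^2 = 3.5344 m^2
BMI = 57.9 / 3.5344 = 16.38 kg/m^2

16.38 kg/m^2


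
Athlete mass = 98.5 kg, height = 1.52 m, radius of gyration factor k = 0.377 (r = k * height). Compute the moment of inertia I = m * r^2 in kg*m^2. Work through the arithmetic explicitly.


r = k * height = 0.377 * 1.52 = 0.57304 m
r^2 = 0.57304^2 = 0.328375
I = 98.5 * 0.328375 = 32.345 kg*m^2

32.345 kg*m^2


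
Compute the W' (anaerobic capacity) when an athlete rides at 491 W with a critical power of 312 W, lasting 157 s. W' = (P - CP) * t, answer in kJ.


Above-CP power = 179 W
Duration = 157 s
W' = 179 * 157 = 28103 J
Convert: 28103 / 1000 = 28.103 kJ

28.103 kJ


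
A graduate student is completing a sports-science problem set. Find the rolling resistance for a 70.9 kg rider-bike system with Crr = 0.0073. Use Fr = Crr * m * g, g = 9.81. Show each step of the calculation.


m * g = 70.9 * 9.81 = 695.529 N
Fr = 0.0073 * 695.529 = 5.077 N

5.077 N


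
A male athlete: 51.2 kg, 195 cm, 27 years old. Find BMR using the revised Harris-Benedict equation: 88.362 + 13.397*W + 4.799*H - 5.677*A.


Intercept = 88.362
Weight contribution = 13.397 * 51.2 = 685.9264
Height contribution = 4.799 * 195 = 935.805
Age contribution = 5.677 * 27 = 153.279
BMR = 88.362 + 685.9264 + 935.805 - 153.279
= 1556.81 kcal/day

1556.81 kcal/day


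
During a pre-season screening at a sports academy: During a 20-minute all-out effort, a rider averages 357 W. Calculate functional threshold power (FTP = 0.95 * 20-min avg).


FTP = 0.95 * 357
= 339.15 W

339.15 W


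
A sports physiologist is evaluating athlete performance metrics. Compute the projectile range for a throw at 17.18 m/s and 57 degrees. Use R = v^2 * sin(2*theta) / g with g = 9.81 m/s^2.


Two times the angle = 114 degrees
sin(114) = 0.913545
R = 295.1524 * 0.913545 / 9.81 = 27.486 m

27.486 m


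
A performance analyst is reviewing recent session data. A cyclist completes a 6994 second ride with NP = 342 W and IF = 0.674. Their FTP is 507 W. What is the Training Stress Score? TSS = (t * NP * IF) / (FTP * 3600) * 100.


t * NP * IF = 6994 * 342 * 0.674 = 1612172.952
FTP * 3600 = 1825200
TSS = (1612172.952 / 1825200) * 100 = 88.33

88.33 TSS


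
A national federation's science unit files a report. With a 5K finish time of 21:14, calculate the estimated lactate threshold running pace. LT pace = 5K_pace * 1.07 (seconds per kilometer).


Race duration = 1274 s for 5 km
Average pace = 1274 / 5 = 254.8 s/km
LT pace = 254.8 * 1.07
= 272.64 s/km

272.64 s/km


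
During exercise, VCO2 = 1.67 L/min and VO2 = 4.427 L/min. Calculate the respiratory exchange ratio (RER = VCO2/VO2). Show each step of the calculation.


RER = VCO2 / VO2
= 1.67 / 4.427
= 0.3772

0.3772


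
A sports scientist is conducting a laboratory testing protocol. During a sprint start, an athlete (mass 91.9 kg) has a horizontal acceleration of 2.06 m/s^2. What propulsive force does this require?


Propulsive force = mass * acceleration
= 91.9 kg * 2.06 m/s^2
= 189.31 N

189.31 N


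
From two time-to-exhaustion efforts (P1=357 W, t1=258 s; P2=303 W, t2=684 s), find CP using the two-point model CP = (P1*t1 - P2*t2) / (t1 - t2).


Work in trial 1 = 92106 J
Work in trial 2 = 207252 J
Delta work = -115146 J
Delta time = -426 s
CP = -115146 / -426 = 270.3 W

270.3 W


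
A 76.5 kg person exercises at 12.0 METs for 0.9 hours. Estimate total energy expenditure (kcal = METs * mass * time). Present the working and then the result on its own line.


Energy = METs * mass(kg) * time(h)
= 12.0 * 76.5 * 0.9
= 826.2 kcal

826.2 kcal


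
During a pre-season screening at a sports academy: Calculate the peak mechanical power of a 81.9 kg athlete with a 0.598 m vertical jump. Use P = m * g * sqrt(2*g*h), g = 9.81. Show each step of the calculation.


First, sqrt(2gh) = sqrt(2 * 9.81 * 0.598)
= sqrt(11.73276) = 3.425312 m/s
Power = 81.9 * 9.81 * 3.425312 = 2752.03 W

2752.03 W


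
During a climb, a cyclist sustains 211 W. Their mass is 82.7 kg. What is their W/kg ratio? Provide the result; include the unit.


Power-to-weight = 211 W / 82.7 kg
= 2.551 W/kg

2.551 W/kg


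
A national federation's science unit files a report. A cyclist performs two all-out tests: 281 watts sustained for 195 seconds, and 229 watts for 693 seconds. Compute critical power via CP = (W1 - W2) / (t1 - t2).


W1 = P1 * t1 = 281 * 195 = 54795 J
W2 = P2 * t2 = 229 * 693 = 158697 J
CP = (54795 - 158697) / (195 - 693)
= 208.64 W

208.64 W


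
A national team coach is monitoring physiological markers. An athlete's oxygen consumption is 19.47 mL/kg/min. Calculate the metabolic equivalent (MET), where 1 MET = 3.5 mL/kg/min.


MET = VO2 / 3.5
= 19.47 / 3.5
= 5.56 METs

5.56 METs


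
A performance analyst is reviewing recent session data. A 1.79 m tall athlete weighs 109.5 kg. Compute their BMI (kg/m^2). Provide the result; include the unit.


height^2 = 3.2041 m^2
BMI = 109.5 / 3.2041 = 34.17 kg/m^2

34.17 kg/m^2


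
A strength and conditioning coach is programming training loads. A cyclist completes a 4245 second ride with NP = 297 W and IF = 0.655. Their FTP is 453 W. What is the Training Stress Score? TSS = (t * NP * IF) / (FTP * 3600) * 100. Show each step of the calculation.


t * NP * IF = 4245 * 297 * 0.655 = 825801.075
FTP * 3600 = 1630800
TSS = (825801.075 / 1630800) * 100 = 50.64

50.64 TSS


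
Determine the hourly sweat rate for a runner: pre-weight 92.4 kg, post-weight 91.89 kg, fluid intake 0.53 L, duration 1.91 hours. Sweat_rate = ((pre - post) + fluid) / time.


Mass lost = 92.4 - 91.89 = 0.51 kg
Add fluid consumed: 0.51 + 0.53 = 1.04 L total sweat
Sweat rate = 1.04 / 1.91 = 0.545 L/h

0.545 L/h


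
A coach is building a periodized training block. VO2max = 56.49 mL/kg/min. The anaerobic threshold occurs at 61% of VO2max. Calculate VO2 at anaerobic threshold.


AT fraction = 61 / 100 = 0.61
AT VO2 = 56.49 * 0.61
= 34.46 mL/kg/min

34.46 mL/kg/min


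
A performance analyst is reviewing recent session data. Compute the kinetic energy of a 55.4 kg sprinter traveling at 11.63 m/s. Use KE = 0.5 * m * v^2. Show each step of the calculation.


Velocity squared = 135.2569
KE = 0.5 * 55.4 * 135.2569 = 3746.62 J

3746.62 J


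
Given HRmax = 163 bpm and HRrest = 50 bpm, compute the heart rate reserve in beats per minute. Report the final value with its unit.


Heart rate reserve = maximum HR minus resting HR
HRR = 163 - 50 = 113 bpm

113 bpm


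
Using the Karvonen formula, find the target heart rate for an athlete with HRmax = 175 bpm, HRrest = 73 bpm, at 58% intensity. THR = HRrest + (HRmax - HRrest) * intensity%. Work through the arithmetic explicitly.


HRR = 175 - 73 = 102
THR = 73 + 102 * 0.58
= 73 + 59.16
= 132.16 bpm

132.16 bpm


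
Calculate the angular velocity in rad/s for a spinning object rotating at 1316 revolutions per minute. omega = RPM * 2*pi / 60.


omega = RPM * 2*pi / 60
= 1316 * 6.28318531 / 60
= 137.811 rad/s

137.811 rad/s


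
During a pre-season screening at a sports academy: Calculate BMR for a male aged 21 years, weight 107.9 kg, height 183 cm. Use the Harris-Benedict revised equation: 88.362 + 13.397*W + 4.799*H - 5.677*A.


Substituting values:
W term = 13.397 * 107.9 = 1445.5363
H term = 4.799 * 183 = 878.217
A term = 5.677 * 21 = 119.217
BMR = 2292.9 kcal/day

2292.9 kcal/day


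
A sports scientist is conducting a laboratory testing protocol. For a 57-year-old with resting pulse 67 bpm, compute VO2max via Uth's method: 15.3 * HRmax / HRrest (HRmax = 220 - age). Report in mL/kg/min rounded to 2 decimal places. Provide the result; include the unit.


Step 1: HRmax = 220 - 57 = 163 bpm
Step 2: Ratio = 163 / 67 = 2.4328
Step 3: VO2max = 15.3 * 2.4328 = 37.22 mL/kg/min

37.22 mL/kg/min


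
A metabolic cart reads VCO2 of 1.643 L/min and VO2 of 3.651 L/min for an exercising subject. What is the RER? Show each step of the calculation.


RER = VCO2 / VO2 = 1.643 / 3.651 = 0.45

0.45


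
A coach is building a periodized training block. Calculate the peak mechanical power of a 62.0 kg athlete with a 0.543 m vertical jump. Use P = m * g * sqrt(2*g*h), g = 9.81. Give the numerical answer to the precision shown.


First, sqrt(2gh) = sqrt(2 * 9.81 * 0.543)
= sqrt(10.65366) = 3.263994 m/s
Power = 62.0 * 9.81 * 3.263994 = 1985.23 W

1985.23 W


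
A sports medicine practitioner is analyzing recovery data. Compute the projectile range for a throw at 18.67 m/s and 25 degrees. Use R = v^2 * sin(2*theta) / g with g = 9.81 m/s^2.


Two times the angle = 50 degrees
sin(50) = 0.766044
R = 348.5689 * 0.766044 / 9.81 = 27.219 m

27.219 m


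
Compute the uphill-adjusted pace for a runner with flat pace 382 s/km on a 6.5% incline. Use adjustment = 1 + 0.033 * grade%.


Adjustment factor = 1 + 0.033 * 6.5 = 1.2145
Grade-adjusted pace = 382 * 1.2145 = 463.94 s/km

463.94 s/km


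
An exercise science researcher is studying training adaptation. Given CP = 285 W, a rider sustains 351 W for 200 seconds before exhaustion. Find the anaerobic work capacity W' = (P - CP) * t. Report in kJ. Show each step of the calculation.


Excess power = 351 - 285 = 66 W
Work above CP = 66 * 200 = 13200 J
W' = 13.2 kJ

13.2 kJ


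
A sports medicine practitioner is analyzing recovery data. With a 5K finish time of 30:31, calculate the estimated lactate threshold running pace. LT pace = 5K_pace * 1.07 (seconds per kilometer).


Race duration = 1831 s for 5 km
Average pace = 1831 / 5 = 366.2 s/km
LT pace = 366.2 * 1.07
= 391.83 s/km

391.83 s/km


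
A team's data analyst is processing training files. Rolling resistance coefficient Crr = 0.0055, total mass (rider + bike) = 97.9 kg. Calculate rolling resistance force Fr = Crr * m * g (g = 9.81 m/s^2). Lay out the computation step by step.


Fr = Crr * m * g
= 0.0055 * 97.9 * 9.81
= 5.282 N

5.282 N


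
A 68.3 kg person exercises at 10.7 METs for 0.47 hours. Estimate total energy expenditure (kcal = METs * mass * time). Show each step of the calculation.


Energy = METs * mass(kg) * time(h)
= 10.7 * 68.3 * 0.47
= 343.48 kcal

343.48 kcal


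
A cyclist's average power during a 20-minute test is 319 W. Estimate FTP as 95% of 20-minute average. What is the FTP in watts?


FTP = 20-min power * 0.95
= 319 * 0.95
= 303.05 W

303.05 W


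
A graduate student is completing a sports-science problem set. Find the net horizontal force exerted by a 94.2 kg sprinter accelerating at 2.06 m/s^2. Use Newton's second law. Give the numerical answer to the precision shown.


Newton's second law: F = m * a
F = 94.2 * 2.06 = 194.05 N

194.05 N


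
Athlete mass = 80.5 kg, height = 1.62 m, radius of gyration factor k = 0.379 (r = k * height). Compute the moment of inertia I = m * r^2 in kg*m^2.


r = k * height = 0.379 * 1.62 = 0.61398 m
r^2 = 0.61398^2 = 0.376971
I = 80.5 * 0.376971 = 30.346 kg*m^2

30.346 kg*m^2


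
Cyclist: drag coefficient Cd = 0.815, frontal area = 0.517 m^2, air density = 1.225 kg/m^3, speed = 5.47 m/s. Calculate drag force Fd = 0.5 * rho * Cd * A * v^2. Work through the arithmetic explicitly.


v^2 = 5.47^2 = 29.9209
Fd = 0.5 * 1.225 * 0.815 * 0.517 * 29.9209
= 7.722 N

7.722 N


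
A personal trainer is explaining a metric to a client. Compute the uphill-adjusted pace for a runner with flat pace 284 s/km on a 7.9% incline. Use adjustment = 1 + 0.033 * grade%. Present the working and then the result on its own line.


Adjustment factor = 1 + 0.033 * 7.9 = 1.2607
Grade-adjusted pace = 284 * 1.2607 = 358.04 s/km

358.04 s/km


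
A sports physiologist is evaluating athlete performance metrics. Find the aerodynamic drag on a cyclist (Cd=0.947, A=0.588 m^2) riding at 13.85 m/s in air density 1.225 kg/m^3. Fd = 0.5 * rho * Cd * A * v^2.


Fd = 0.5 * 1.225 * 0.947 * 0.588 * 13.85^2
= 0.5 * 1.225 * 0.947 * 0.588 * 191.8225
= 65.423 N

65.423 N


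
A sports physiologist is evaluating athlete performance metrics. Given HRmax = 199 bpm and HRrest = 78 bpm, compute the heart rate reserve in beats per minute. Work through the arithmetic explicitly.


Heart rate reserve = maximum HR minus resting HR
HRR = 199 - 78 = 121 bpm

121 bpm


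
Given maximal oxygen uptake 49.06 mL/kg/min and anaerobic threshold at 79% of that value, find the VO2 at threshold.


Percentage as decimal = 0.79
VO2 at AT = 49.06 * 0.79 = 38.76 mL/kg/min

38.76 mL/kg/min


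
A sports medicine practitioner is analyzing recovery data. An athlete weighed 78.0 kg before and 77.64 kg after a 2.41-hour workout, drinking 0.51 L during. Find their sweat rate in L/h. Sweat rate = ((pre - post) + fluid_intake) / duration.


Body mass change = 0.36 kg
Total sweat loss = 0.36 + 0.51 = 0.87 L
Rate = 0.87 / 2.41 = 0.361 L/h

0.361 L/h


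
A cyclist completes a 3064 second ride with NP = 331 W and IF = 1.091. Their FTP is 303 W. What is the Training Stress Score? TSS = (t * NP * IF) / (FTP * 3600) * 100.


t * NP * IF = 3064 * 331 * 1.091 = 1106474.744
FTP * 3600 = 1090800
TSS = (1106474.744 / 1090800) * 100 = 101.44

101.44 TSS


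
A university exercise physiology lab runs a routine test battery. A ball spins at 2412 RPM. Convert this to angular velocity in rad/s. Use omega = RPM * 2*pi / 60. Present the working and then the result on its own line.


omega = 2412 * 2 * pi / 60
= 2412 * 6.28318531 / 60
= 15155.043 / 60
= 252.584 rad/s

252.584 rad/s


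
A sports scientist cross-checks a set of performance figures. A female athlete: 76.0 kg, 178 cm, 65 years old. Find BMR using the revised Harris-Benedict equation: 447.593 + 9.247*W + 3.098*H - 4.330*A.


Intercept = 447.593
Weight contribution = 9.247 * 76.0 = 702.772
Height contribution = 3.098 * 178 = 551.444
Age contribution = 4.33 * 65 = 281.45
BMR = 447.593 + 702.772 + 551.444 - 281.45
= 1420.36 kcal/day

1420.36 kcal/day


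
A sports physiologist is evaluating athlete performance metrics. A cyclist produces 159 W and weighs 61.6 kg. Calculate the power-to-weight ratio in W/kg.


P/W = power / mass
= 159 / 61.6
= 2.581 W/kg

2.581 W/kg


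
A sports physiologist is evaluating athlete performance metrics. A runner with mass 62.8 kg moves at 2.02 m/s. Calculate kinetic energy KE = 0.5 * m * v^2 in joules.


v^2 = 2.02^2 = 4.0804
KE = 0.5 * 62.8 * 4.0804
= 128.12 J

128.12 J


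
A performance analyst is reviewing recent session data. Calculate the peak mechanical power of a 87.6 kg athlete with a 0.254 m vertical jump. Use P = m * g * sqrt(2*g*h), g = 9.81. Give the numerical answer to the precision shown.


First, sqrt(2gh) = sqrt(2 * 9.81 * 0.254)
= sqrt(4.98348) = 2.232371 m/s
Power = 87.6 * 9.81 * 2.232371 = 1918.4 W

1918.4 W


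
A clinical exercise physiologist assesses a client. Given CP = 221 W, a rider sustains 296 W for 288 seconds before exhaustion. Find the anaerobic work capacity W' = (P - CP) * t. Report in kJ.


Excess power = 296 - 221 = 75 W
Work above CP = 75 * 288 = 21600 J
W' = 21.6 kJ

21.6 kJ


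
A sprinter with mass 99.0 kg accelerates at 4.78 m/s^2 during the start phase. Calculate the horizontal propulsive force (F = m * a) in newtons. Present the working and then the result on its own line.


F = m * a
= 99.0 * 4.78
= 473.22 N

473.22 N


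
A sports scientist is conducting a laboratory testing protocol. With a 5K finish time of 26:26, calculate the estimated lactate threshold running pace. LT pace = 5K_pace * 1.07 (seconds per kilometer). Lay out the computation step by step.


Race duration = 1586 s for 5 km
Average pace = 1586 / 5 = 317.2 s/km
LT pace = 317.2 * 1.07
= 339.4 s/km

339.4 s/km


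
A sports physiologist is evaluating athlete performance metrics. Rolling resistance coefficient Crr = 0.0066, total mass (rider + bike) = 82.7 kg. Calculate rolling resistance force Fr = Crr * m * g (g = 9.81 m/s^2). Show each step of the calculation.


Fr = Crr * m * g
= 0.0066 * 82.7 * 9.81
= 5.354 N

5.354 N


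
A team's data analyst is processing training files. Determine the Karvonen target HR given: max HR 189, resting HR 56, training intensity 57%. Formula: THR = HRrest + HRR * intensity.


HRR = HRmax - HRrest = 189 - 56 = 133
THR = 56 + 133 * 0.57
= 131.81 bpm

131.81 bpm


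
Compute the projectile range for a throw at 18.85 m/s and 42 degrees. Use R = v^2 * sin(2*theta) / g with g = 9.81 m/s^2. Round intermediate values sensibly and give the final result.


Two times the angle = 84 degrees
sin(84) = 0.994522
R = 355.3225 * 0.994522 / 9.81 = 36.022 m

36.022 m


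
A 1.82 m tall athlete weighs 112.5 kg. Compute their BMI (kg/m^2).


height^2 = 3.3124 m^2
BMI = 112.5 / 3.3124 = 33.96 kg/m^2

33.96 kg/m^2


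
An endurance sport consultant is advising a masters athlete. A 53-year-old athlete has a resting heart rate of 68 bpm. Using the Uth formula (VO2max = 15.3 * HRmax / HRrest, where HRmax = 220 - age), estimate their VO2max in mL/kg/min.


HRmax = 220 - 53 = 167 bpm
Ratio = HRmax / HRrest = 167 / 68 = 2.4559
VO2max = 15.3 * 2.4559 = 37.58 mL/kg/min

37.58 mL/kg/min


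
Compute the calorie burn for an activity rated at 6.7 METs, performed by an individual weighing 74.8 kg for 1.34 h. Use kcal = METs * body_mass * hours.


Product of METs and mass = 6.7 * 74.8 = 501.16
Total kcal = 501.16 * 1.34 = 671.55 kcal

671.55 kcal


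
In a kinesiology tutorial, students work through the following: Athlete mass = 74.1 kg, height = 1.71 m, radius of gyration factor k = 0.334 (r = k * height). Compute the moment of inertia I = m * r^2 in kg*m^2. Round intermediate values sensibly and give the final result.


r = k * height = 0.334 * 1.71 = 0.57114 m
r^2 = 0.57114^2 = 0.326201
I = 74.1 * 0.326201 = 24.171 kg*m^2

24.171 kg*m^2


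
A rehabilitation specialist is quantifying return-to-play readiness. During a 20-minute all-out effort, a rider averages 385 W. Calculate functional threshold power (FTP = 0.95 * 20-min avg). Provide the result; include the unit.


FTP = 0.95 * 385
= 365.75 W

365.75 W


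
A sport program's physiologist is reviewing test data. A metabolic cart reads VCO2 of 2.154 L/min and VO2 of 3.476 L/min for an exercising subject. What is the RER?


RER = VCO2 / VO2 = 2.154 / 3.476 = 0.6197

0.6197


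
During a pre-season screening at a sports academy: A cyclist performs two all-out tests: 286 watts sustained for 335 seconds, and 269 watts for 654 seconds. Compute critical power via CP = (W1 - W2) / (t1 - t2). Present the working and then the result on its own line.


W1 = P1 * t1 = 286 * 335 = 95810 J
W2 = P2 * t2 = 269 * 654 = 175926 J
CP = (95810 - 175926) / (335 - 654)
= 251.15 W

251.15 W


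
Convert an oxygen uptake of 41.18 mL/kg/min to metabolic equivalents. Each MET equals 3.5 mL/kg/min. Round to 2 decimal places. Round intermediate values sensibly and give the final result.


One MET = 3.5 mL/kg/min
Number of METs = 41.18 / 3.5
= 11.77 METs

11.77 METs


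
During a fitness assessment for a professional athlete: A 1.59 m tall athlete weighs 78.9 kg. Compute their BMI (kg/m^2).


height^2 = 2.5281 m^2
BMI = 78.9 / 2.5281 = 31.21 kg/m^2

31.21 kg/m^2


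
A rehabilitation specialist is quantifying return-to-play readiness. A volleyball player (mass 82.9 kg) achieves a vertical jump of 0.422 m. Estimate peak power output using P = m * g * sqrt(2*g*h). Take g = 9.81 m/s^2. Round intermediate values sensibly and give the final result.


2 * g * h = 2 * 9.81 * 0.422 = 8.27964
sqrt(8.27964) = 2.877436 m/s
P = 82.9 * 9.81 * 2.877436 = 2340.07 W

2340.07 W


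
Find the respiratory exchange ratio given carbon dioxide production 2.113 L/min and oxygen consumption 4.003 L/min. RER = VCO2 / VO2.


VCO2 = 2.113 L/min
VO2 = 4.003 L/min
RER = 2.113 / 4.003 = 0.5279

0.5279


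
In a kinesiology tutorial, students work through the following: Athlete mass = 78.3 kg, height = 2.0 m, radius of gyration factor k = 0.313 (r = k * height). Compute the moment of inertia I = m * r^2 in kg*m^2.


r = k * height = 0.313 * 2.0 = 0.626 m
r^2 = 0.626^2 = 0.391876
I = 78.3 * 0.391876 = 30.684 kg*m^2

30.684 kg*m^2


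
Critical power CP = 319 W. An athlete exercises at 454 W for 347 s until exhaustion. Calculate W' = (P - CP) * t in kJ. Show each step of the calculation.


P - CP = 454 - 319 = 135 W
W' = 135 * 347 = 46845 J
= 46845 / 1000 = 46.845 kJ

46.845 kJ


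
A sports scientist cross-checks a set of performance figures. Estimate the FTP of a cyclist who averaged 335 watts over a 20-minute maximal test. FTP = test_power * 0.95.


FTP = 335 * 0.95 = 318.25 W

318.25 W


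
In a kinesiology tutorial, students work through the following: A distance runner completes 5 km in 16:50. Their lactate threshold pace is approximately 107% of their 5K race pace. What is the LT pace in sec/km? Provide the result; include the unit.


Convert to seconds: 16 min 50 s = 1010 s
Pace per km = 1010 / 5 = 202.0 s/km
LT pace = 202.0 * 1.07 = 216.14 s/km

216.14 s/km


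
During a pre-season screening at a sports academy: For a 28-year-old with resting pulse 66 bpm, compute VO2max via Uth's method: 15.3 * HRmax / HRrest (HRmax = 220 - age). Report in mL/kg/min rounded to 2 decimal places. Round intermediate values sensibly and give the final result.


Step 1: HRmax = 220 - 28 = 192 bpm
Step 2: Ratio = 192 / 66 = 2.9091
Step 3: VO2max = 15.3 * 2.9091 = 44.51 mL/kg/min

44.51 mL/kg/min


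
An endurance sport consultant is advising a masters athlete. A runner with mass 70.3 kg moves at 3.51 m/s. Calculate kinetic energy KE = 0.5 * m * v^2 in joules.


v^2 = 3.51^2 = 12.3201
KE = 0.5 * 70.3 * 12.3201
= 433.05 J

433.05 J


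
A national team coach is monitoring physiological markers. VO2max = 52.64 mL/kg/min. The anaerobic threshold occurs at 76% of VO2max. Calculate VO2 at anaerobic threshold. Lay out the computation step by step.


AT fraction = 76 / 100 = 0.76
AT VO2 = 52.64 * 0.76
= 40.01 mL/kg/min

40.01 mL/kg/min


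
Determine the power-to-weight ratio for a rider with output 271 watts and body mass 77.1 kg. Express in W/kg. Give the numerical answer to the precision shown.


P/W = 271 / 77.1 = 3.515 W/kg

3.515 W/kg


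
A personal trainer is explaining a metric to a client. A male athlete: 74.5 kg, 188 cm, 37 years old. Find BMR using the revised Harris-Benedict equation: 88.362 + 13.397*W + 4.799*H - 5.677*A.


Intercept = 88.362
Weight contribution = 13.397 * 74.5 = 998.0765
Height contribution = 4.799 * 188 = 902.212
Age contribution = 5.677 * 37 = 210.049
BMR = 88.362 + 998.0765 + 902.212 - 210.049
= 1778.6 kcal/day

1778.6 kcal/day


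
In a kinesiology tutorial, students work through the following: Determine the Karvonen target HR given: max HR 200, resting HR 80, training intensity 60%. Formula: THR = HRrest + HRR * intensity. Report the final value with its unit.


HRR = HRmax - HRrest = 200 - 80 = 120
THR = 80 + 120 * 0.6
= 152.0 bpm

152.0 bpm


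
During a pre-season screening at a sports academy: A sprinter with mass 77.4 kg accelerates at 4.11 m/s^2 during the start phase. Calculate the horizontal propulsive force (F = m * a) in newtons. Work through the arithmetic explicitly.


F = m * a
= 77.4 * 4.11
= 318.11 N

318.11 N


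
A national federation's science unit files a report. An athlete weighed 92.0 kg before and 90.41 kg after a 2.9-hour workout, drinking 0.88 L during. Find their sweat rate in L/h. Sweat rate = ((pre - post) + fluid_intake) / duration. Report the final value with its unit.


Body mass change = 1.59 kg
Total sweat loss = 1.59 + 0.88 = 2.47 L
Rate = 2.47 / 2.9 = 0.852 L/h

0.852 L/h


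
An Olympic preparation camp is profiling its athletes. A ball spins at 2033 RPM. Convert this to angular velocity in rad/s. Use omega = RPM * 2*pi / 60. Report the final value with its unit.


omega = 2033 * 2 * pi / 60
= 2033 * 6.28318531 / 60
= 12773.716 / 60
= 212.895 rad/s

212.895 rad/s
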